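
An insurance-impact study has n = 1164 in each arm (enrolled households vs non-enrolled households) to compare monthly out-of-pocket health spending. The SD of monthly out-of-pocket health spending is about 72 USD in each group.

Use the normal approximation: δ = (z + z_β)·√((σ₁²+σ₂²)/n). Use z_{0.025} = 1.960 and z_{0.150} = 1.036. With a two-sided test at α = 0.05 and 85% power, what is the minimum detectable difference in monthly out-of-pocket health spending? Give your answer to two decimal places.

δ = (z_{α/2} + z_β) · √((σ₁²+σ₂²)/n)
  = (1.960 + 1.036) · √(10368/1164)
  = 2.996 · √8.9072
  = 2.996 · 2.9845
  = 8.9416

Minimum detectable difference ≈ 8.94 USD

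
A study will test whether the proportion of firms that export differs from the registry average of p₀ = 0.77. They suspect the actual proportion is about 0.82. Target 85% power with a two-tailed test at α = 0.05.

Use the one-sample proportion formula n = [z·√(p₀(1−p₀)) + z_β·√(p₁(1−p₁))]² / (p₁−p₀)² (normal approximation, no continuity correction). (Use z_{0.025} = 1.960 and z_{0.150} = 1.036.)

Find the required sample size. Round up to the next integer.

n = 599

n = [z_{α/2}·√(p₀q₀) + z_β·√(p₁q₁)]² / (p₁ − p₀)²
  = [1.960·√(0.77·0.23) + 1.036·√(0.82·0.18)]² / (0.05)²
  = [1.960·0.4208 + 1.036·0.3842]² / 0.0025
  = [1.2228]² / 0.0025
  = 598.14
Round up → n = 599.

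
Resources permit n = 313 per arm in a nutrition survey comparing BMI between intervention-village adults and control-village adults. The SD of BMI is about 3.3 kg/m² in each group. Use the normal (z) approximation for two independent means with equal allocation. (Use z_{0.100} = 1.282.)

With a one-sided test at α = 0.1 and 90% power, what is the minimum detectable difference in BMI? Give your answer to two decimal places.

δ = (z_α + z_β) · √((σ₁²+σ₂²)/n)
  = (1.282 + 1.282) · √(21.78/313)
  = 2.564 · √0.06958
  = 2.564 · 0.2638
  = 0.6764

Minimum detectable difference ≈ 0.68 kg/m²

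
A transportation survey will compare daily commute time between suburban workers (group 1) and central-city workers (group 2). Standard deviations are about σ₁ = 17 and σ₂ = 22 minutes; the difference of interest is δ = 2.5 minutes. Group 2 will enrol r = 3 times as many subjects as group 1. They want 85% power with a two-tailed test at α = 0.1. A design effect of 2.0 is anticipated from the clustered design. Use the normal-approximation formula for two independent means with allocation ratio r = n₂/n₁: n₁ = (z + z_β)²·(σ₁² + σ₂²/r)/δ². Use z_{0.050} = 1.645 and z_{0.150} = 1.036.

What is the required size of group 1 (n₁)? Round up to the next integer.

n₁ = 1036

n₁ = (z_{α/2} + z_β)² · (σ₁² + σ₂²/r) / δ²
   = (1.645 + 1.036)² · (17² + 22²/3) / 2.5²
   = 7.1878 · (289 + 161.3333) / 6.25
   = 7.1878 · 450.3333 / 6.25
   = 517.90
Design effect: 2.0 × 517.90 = 1035.80.
Round up → n₁ = 1036; n₂ = r·n₁ = 3 × 1036 = 3108.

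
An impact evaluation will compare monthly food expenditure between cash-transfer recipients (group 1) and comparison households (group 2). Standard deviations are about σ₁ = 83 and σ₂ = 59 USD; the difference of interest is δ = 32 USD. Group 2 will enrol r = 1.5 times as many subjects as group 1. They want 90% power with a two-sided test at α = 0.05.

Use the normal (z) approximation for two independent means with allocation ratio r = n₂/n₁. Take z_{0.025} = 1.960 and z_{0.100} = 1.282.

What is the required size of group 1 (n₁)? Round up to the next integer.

n₁ = (z_{α/2} + z_β)² · (σ₁² + σ₂²/r) / δ²
   = (1.960 + 1.282)² · (83² + 59²/1.5) / 32²
   = 10.5106 · (6889 + 2320.7) / 1024
   = 10.5106 · 9209.7 / 1024
   = 94.53
Round up → n₁ = 95; n₂ = r·n₁ = 1.5 × 95 = 143.

n₁ = 95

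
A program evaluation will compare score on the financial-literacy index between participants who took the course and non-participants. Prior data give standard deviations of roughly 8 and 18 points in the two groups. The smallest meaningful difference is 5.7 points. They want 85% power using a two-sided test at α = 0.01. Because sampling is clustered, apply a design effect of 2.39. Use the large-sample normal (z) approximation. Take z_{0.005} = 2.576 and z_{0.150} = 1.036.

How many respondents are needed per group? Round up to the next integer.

n = 373 per group

n = (z_{α/2} + z_β)² · (σ₁² + σ₂²) / δ²
  = (2.576 + 1.036)² · (8² + 18² = 388) / 5.7²
  = 13.0465 · 388 / 32.49
  = 155.80
Design effect: 2.39 × 155.80 = 372.37.
Round up → n = 373 per group.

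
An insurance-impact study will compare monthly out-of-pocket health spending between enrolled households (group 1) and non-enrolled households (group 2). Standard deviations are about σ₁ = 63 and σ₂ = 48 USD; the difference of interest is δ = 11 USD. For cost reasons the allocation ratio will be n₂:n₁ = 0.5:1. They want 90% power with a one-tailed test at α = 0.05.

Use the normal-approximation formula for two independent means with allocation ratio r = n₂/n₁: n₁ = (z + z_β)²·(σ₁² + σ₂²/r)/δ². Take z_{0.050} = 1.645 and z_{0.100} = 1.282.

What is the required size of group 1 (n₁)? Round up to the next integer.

n₁ = (z_α + z_β)² · (σ₁² + σ₂²/r) / δ²
   = (1.645 + 1.282)² · (63² + 48²/0.5) / 11²
   = 8.5673 · (3969 + 4608) / 121
   = 8.5673 · 8577 / 121
   = 607.29
Round up → n₁ = 608; n₂ = r·n₁ = 0.5 × 608 = 304.

n₁ = 608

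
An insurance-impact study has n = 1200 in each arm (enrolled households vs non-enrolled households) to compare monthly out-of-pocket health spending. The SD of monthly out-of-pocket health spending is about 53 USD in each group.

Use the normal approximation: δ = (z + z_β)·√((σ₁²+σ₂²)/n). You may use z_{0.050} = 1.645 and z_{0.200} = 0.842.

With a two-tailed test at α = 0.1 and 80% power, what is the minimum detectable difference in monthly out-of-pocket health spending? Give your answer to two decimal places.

δ = (z_{α/2} + z_β) · √((σ₁²+σ₂²)/n)
  = (1.645 + 0.842) · √(5618/1200)
  = 2.487 · √4.6817
  = 2.487 · 2.1637
  = 5.3812

Minimum detectable difference ≈ 5.38 USD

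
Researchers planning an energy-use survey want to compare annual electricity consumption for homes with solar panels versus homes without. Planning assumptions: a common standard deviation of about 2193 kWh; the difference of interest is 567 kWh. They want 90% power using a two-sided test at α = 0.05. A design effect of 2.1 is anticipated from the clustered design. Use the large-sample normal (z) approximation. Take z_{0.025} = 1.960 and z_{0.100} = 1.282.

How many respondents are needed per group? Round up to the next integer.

n = 661 per group

n = (z_{α/2} + z_β)² · (σ₁² + σ₂²) / δ²
  = (1.960 + 1.282)² · (2·2193² = 9618498) / 567²
  = 10.5106 · 9618498 / 321489
  = 314.46
Design effect: 2.1 × 314.46 = 660.37.
Round up → n = 661 per group.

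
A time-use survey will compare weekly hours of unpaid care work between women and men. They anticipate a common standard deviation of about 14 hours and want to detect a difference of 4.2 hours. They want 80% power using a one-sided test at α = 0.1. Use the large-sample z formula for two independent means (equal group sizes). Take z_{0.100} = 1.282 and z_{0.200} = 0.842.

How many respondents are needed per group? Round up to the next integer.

n = 101 per group

n = (z_α + z_β)² · (σ₁² + σ₂²) / δ²
  = (1.282 + 0.842)² · (2·14² = 392) / 4.2²
  = 4.5114 · 392 / 17.64
  = 100.25
Round up → n = 101 per group.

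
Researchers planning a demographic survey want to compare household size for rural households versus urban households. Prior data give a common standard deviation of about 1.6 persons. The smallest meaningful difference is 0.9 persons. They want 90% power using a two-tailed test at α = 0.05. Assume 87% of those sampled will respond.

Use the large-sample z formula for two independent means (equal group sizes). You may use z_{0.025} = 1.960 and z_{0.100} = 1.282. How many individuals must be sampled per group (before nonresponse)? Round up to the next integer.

n = (z_{α/2} + z_β)² · (σ₁² + σ₂²) / δ²
  = (1.960 + 1.282)² · (2·1.6² = 5.12) / 0.9²
  = 10.5106 · 5.12 / 0.81
  = 66.44
Adjust for 87% response: 66.44 / 0.87 = 76.36.
Round up → n = 77 per group.

n = 77 per group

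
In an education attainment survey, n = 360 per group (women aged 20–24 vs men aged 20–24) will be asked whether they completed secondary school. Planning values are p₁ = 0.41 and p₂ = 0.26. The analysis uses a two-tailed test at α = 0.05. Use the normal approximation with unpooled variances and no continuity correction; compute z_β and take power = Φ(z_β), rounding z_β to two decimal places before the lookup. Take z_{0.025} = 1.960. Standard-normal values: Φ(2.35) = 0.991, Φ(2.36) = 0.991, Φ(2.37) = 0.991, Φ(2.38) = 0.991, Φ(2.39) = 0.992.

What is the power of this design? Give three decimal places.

z_β = |p₁−p₂|·√(n/[p₁q₁+p₂q₂]) − z_{α/2}
    = 0.15 · √(360/0.4343) − 1.960
    = 0.15 · 28.7910 − 1.960
    = 4.3186 − 1.960 = 2.3586 → 2.36
Power = Φ(2.36) = 0.991.

Power ≈ 0.991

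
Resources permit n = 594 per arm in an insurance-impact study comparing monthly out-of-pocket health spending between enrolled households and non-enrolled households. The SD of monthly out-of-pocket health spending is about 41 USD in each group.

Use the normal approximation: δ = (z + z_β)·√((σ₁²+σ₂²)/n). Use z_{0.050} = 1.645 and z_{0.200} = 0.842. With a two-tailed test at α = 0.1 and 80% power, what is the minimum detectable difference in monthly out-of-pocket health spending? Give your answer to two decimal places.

δ = (z_{α/2} + z_β) · √((σ₁²+σ₂²)/n)
  = (1.645 + 0.842) · √(3362/594)
  = 2.487 · √5.6599
  = 2.487 · 2.3791
  = 5.9167

Minimum detectable difference ≈ 5.92 USD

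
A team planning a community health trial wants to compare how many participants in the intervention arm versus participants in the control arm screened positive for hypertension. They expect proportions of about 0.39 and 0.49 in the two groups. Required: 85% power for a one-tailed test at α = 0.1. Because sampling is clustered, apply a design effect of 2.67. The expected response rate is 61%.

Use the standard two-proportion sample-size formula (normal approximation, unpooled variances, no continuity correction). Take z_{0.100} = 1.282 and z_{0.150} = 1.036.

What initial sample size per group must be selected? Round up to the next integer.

n = 1148 per group

n = (z_α + z_β)² · [p₁(1−p₁) + p₂(1−p₂)] / (p₁ − p₂)²
  = (1.282 + 1.036)² · (0.39·0.61 + 0.49·0.51) / (-0.10)²
  = (2.318)² · (0.2379 + 0.2499) / 0.0100
  = 5.3731 · 0.4878 / 0.0100
  = 262.10
Design effect: 2.67 × 262.10 = 699.81.
Adjust for 61% response: 699.81 / 0.61 = 1147.23.
Round up → n = 1148 per group.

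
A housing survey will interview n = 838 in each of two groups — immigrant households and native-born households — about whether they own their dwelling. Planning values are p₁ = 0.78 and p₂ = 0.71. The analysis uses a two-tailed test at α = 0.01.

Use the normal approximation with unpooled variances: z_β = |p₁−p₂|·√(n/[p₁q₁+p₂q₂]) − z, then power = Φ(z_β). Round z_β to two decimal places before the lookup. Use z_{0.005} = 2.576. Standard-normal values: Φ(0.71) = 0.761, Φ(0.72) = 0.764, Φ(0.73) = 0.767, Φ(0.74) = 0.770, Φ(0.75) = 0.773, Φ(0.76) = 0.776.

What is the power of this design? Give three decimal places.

z_β = |p₁−p₂|·√(n/[p₁q₁+p₂q₂]) − z_{α/2}
    = 0.07 · √(838/0.3775) − 2.576
    = 0.07 · 47.1155 − 2.576
    = 3.2981 − 2.576 = 0.7221 → 0.72
Power = Φ(0.72) = 0.764.

Power ≈ 0.764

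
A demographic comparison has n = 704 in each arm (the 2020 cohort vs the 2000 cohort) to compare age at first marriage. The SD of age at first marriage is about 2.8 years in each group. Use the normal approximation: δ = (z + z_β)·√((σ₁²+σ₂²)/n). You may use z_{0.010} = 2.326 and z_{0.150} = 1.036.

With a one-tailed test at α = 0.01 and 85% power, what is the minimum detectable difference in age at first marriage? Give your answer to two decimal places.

δ = (z_α + z_β) · √((σ₁²+σ₂²)/n)
  = (2.326 + 1.036) · √(15.68/704)
  = 3.362 · √0.02227
  = 3.362 · 0.1492
  = 0.5017

Minimum detectable difference ≈ 0.50 years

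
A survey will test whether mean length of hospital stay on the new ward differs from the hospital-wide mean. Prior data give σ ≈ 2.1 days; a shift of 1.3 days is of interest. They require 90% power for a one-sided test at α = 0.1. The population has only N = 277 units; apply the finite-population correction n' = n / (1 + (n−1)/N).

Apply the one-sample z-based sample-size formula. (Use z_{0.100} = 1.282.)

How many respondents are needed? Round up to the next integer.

n = 17

n = (z_α + z_β)² · σ² / δ²
  = (1.282 + 1.282)² · 2.1² / 1.3²
  = 6.5741 · 4.41 / 1.69
  = 17.15
Finite-population correction (N = 277): 17.15 / (1 + (17.15 − 1)/277) = 16.21.
Round up → n = 17.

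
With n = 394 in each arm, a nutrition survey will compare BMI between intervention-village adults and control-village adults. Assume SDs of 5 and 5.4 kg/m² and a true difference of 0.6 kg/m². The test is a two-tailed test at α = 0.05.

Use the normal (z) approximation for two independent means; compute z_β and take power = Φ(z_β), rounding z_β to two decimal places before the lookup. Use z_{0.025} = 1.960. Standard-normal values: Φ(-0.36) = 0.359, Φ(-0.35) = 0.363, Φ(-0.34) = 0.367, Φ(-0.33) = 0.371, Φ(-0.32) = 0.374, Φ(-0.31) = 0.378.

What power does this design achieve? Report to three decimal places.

z_β = δ·√(n/(σ₁²+σ₂²)) − z_{α/2}
    = 0.6 · √(394/54.16) − 1.960
    = 0.6 · 2.69717 − 1.960
    = 1.6183 − 1.960 = -0.3417 → -0.34
Power = Φ(-0.34) = 0.367.

Power ≈ 0.367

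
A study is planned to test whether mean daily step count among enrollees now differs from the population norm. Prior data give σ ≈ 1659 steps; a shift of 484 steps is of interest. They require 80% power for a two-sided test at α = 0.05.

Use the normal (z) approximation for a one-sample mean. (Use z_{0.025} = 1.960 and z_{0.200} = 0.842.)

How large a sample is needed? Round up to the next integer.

n = (z_{α/2} + z_β)² · σ² / δ²
  = (1.960 + 0.842)² · 1659² / 484²
  = 7.8512 · 2752281 / 234256
  = 92.24
Round up → n = 93.

n = 93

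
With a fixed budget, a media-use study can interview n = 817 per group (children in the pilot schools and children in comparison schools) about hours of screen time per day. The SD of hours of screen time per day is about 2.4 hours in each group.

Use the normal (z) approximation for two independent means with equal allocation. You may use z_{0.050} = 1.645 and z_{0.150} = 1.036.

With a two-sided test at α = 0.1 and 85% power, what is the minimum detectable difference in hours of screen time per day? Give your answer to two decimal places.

δ = (z_{α/2} + z_β) · √((σ₁²+σ₂²)/n)
  = (1.645 + 1.036) · √(11.52/817)
  = 2.681 · √0.0141
  = 2.681 · 0.1187
  = 0.3184

Minimum detectable difference ≈ 0.32 hours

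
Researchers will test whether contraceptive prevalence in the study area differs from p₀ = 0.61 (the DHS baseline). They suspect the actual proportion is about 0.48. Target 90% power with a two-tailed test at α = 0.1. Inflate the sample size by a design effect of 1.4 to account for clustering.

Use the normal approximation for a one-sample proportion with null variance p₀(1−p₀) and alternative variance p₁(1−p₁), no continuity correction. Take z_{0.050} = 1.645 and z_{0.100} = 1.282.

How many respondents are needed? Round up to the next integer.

n = [z_{α/2}·√(p₀q₀) + z_β·√(p₁q₁)]² / (p₁ − p₀)²
  = [1.645·√(0.61·0.39) + 1.282·√(0.48·0.52)]² / (-0.13)²
  = [1.645·0.4877 + 1.282·0.4996]² / 0.0169
  = [1.4428]² / 0.0169
  = 123.18
Design effect: 1.4 × 123.18 = 172.45.
Round up → n = 173.

n = 173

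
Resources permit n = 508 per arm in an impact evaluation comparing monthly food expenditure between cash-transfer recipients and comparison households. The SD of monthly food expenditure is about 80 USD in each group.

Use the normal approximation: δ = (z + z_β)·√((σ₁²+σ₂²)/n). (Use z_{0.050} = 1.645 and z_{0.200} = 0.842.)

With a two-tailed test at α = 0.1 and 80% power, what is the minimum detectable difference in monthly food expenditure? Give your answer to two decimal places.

δ = (z_{α/2} + z_β) · √((σ₁²+σ₂²)/n)
  = (1.645 + 0.842) · √(12800/508)
  = 2.487 · √25.1969
  = 2.487 · 5.0196
  = 12.4839

Minimum detectable difference ≈ 12.48 USD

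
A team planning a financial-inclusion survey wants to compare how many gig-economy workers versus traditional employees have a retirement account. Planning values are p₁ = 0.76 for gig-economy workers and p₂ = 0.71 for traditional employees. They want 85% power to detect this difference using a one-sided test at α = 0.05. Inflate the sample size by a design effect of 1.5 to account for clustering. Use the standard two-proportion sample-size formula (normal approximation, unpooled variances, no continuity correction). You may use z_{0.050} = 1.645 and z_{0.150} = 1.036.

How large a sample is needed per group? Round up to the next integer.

n = 1675 per group

n = (z_α + z_β)² · [p₁(1−p₁) + p₂(1−p₂)] / (p₁ − p₂)²
  = (1.645 + 1.036)² · (0.76·0.24 + 0.71·0.29) / (0.05)²
  = (2.681)² · (0.1824 + 0.2059) / 0.0025
  = 7.1878 · 0.3883 / 0.0025
  = 1116.40
Design effect: 1.5 × 1116.40 = 1674.60.
Round up → n = 1675 per group.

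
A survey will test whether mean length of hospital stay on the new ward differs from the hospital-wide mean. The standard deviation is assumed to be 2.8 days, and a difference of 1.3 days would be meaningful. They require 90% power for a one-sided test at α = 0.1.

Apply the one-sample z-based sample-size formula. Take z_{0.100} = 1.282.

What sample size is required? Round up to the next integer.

n = (z_α + z_β)² · σ² / δ²
  = (1.282 + 1.282)² · 2.8² / 1.3²
  = 6.5741 · 7.84 / 1.69
  = 30.50
Round up → n = 31.

n = 31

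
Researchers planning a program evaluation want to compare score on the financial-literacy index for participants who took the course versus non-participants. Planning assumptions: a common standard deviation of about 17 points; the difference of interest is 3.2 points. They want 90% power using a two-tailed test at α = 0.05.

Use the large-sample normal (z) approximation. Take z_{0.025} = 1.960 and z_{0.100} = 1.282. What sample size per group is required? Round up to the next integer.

n = (z_{α/2} + z_β)² · (σ₁² + σ₂²) / δ²
  = (1.960 + 1.282)² · (2·17² = 578) / 3.2²
  = 10.5106 · 578 / 10.24
  = 593.27
Round up → n = 594 per group.

n = 594 per group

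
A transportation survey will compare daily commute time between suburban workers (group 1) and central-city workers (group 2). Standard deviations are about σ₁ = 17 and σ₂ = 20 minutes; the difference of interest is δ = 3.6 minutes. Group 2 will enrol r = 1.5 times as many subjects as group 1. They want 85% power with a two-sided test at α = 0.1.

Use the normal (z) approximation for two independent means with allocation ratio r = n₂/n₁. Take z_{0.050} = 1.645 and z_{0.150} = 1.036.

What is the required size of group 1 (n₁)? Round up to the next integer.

n₁ = (z_{α/2} + z_β)² · (σ₁² + σ₂²/r) / δ²
   = (1.645 + 1.036)² · (17² + 20²/1.5) / 3.6²
   = 7.1878 · (289 + 266.6667) / 12.96
   = 7.1878 · 555.6667 / 12.96
   = 308.18
Round up → n₁ = 309; n₂ = r·n₁ = 1.5 × 309 = 464.

n₁ = 309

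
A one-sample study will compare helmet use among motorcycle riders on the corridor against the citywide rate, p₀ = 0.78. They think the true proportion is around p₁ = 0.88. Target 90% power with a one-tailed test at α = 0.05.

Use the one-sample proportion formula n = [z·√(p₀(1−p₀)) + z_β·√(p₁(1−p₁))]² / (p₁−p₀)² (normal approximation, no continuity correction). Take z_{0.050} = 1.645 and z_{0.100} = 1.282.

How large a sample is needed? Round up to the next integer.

n = 121

n = [z_α·√(p₀q₀) + z_β·√(p₁q₁)]² / (p₁ − p₀)²
  = [1.645·√(0.78·0.22) + 1.282·√(0.88·0.12)]² / (0.10)²
  = [1.645·0.4142 + 1.282·0.3250]² / 0.0100
  = [1.0980]² / 0.0100
  = 120.57
Round up → n = 121.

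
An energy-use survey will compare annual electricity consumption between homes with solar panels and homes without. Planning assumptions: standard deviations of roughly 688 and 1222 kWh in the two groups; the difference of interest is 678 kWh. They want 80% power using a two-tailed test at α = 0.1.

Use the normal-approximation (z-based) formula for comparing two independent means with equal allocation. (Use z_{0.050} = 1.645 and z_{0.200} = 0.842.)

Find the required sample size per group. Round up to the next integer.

n = (z_{α/2} + z_β)² · (σ₁² + σ₂²) / δ²
  = (1.645 + 0.842)² · (688² + 1222² = 1966628) / 678²
  = 6.1852 · 1966628 / 459684
  = 26.46
Round up → n = 27 per group.

n = 27 per group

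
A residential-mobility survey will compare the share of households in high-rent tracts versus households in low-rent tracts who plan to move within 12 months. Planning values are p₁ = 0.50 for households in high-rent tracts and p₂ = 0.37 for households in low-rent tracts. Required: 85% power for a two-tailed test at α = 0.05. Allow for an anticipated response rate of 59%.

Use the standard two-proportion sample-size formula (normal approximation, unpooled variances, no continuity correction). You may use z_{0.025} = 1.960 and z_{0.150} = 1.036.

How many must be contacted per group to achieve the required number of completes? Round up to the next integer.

n = 435 per group

n = (z_{α/2} + z_β)² · [p₁(1−p₁) + p₂(1−p₂)] / (p₁ − p₂)²
  = (1.960 + 1.036)² · (0.50·0.50 + 0.37·0.63) / (0.13)²
  = (2.996)² · (0.2500 + 0.2331) / 0.0169
  = 8.9760 · 0.4831 / 0.0169
  = 256.59
Adjust for 59% response: 256.59 / 0.59 = 434.89.
Round up → n = 435 per group.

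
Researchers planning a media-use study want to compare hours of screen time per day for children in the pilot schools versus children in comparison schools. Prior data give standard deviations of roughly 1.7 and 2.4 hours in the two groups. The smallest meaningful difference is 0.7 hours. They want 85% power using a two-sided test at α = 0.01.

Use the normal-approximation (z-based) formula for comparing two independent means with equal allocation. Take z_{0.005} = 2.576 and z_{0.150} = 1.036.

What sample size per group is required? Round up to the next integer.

n = 231 per group

n = (z_{α/2} + z_β)² · (σ₁² + σ₂²) / δ²
  = (2.576 + 1.036)² · (1.7² + 2.4² = 8.65) / 0.7²
  = 13.0465 · 8.65 / 0.49
  = 230.31
Round up → n = 231 per group.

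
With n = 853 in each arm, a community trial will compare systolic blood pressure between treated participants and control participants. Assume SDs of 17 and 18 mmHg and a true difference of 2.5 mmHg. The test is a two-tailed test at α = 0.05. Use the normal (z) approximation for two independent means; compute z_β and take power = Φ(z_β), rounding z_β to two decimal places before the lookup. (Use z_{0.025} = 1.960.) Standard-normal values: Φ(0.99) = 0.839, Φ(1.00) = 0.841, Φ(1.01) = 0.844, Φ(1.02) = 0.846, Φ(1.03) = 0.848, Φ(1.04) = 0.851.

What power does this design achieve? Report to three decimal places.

z_β = δ·√(n/(σ₁²+σ₂²)) − z_{α/2}
    = 2.5 · √(853/613) − 1.960
    = 2.5 · 1.17963 − 1.960
    = 2.9491 − 1.960 = 0.9891 → 0.99
Power = Φ(0.99) = 0.839.

Power ≈ 0.839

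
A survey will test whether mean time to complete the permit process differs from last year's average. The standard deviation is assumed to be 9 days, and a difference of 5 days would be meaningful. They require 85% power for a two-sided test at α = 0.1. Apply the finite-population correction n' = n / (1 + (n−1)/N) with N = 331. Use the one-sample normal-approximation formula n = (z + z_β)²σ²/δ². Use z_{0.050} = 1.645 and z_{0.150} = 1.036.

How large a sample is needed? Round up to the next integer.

n = 22

n = (z_{α/2} + z_β)² · σ² / δ²
  = (1.645 + 1.036)² · 9² / 5²
  = 7.1878 · 81 / 25
  = 23.29
Finite-population correction (N = 331): 23.29 / (1 + (23.29 − 1)/331) = 21.82.
Round up → n = 22.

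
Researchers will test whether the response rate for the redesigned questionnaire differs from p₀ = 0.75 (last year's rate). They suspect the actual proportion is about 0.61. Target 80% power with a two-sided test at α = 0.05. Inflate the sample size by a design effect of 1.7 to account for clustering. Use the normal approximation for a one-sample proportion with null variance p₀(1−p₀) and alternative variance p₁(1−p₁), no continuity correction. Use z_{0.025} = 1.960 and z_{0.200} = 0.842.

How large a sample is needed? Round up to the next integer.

n = [z_{α/2}·√(p₀q₀) + z_β·√(p₁q₁)]² / (p₁ − p₀)²
  = [1.960·√(0.75·0.25) + 0.842·√(0.61·0.39)]² / (-0.14)²
  = [1.960·0.4330 + 0.842·0.4877]² / 0.0196
  = [1.2594]² / 0.0196
  = 80.92
Design effect: 1.7 × 80.92 = 137.57.
Round up → n = 138.

n = 138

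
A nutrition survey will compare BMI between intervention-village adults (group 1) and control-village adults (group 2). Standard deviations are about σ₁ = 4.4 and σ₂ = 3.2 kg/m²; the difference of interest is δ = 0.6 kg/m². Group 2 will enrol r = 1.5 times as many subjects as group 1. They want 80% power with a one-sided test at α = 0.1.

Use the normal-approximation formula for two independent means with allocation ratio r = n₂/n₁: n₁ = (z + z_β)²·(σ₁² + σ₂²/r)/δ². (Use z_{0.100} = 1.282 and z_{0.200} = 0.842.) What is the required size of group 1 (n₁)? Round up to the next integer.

n₁ = 329

n₁ = (z_α + z_β)² · (σ₁² + σ₂²/r) / δ²
   = (1.282 + 0.842)² · (4.4² + 3.2²/1.5) / 0.6²
   = 4.5114 · (19.36 + 6.8267) / 0.36
   = 4.5114 · 26.1867 / 0.36
   = 328.16
Round up → n₁ = 329; n₂ = r·n₁ = 1.5 × 329 = 494.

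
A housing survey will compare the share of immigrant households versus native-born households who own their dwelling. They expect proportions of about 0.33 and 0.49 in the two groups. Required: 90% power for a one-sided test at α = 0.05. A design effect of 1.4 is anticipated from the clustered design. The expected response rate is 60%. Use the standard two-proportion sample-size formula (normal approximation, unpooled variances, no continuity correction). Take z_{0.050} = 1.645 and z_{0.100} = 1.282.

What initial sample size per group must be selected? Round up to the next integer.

n = (z_α + z_β)² · [p₁(1−p₁) + p₂(1−p₂)] / (p₁ − p₂)²
  = (1.645 + 1.282)² · (0.33·0.67 + 0.49·0.51) / (-0.16)²
  = (2.927)² · (0.2211 + 0.2499) / 0.0256
  = 8.5673 · 0.4710 / 0.0256
  = 157.63
Design effect: 1.4 × 157.63 = 220.68.
Adjust for 60% response: 220.68 / 0.60 = 367.79.
Round up → n = 368 per group.

n = 368 per group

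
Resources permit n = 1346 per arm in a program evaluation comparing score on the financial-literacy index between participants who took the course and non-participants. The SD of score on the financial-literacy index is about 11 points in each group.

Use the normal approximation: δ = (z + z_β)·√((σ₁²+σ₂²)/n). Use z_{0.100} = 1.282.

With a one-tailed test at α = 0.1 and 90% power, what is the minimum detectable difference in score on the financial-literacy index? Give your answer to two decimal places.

Minimum detectable difference ≈ 1.09 points

δ = (z_α + z_β) · √((σ₁²+σ₂²)/n)
  = (1.282 + 1.282) · √(242/1346)
  = 2.564 · √0.17979
  = 2.564 · 0.4240
  = 1.0872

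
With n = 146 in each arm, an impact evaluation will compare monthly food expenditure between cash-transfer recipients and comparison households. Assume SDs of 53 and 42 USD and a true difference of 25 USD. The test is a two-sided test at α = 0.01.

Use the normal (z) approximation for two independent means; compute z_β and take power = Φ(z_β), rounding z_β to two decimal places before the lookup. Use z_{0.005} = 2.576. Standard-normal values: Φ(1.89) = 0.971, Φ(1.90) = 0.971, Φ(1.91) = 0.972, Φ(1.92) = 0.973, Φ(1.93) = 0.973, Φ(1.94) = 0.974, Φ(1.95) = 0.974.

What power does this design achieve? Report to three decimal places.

Power ≈ 0.971

z_β = δ·√(n/(σ₁²+σ₂²)) − z_{α/2}
    = 25 · √(146/4573) − 2.576
    = 25 · 0.17868 − 2.576
    = 4.4670 − 2.576 = 1.8910 → 1.89
Power = Φ(1.89) = 0.971.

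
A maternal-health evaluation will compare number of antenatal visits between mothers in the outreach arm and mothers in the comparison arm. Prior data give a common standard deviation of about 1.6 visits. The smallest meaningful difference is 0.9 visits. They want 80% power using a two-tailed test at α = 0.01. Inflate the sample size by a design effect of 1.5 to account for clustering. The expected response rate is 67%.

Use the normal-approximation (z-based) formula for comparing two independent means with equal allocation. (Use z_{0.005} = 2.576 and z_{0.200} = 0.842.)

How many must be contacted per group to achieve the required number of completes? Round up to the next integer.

n = (z_{α/2} + z_β)² · (σ₁² + σ₂²) / δ²
  = (2.576 + 0.842)² · (2·1.6² = 5.12) / 0.9²
  = 11.6827 · 5.12 / 0.81
  = 73.85
Design effect: 1.5 × 73.85 = 110.77.
Adjust for 67% response: 110.77 / 0.67 = 165.33.
Round up → n = 166 per group.

n = 166 per group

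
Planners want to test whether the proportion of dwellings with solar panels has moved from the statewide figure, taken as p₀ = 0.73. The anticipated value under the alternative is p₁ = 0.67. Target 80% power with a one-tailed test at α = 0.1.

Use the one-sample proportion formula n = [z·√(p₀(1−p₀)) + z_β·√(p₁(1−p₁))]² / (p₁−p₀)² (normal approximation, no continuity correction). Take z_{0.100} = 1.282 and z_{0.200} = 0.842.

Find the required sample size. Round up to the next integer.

n = 259

n = [z_α·√(p₀q₀) + z_β·√(p₁q₁)]² / (p₁ − p₀)²
  = [1.282·√(0.73·0.27) + 0.842·√(0.67·0.33)]² / (-0.06)²
  = [1.282·0.4440 + 0.842·0.4702]² / 0.0036
  = [0.9651]² / 0.0036
  = 258.71
Round up → n = 259.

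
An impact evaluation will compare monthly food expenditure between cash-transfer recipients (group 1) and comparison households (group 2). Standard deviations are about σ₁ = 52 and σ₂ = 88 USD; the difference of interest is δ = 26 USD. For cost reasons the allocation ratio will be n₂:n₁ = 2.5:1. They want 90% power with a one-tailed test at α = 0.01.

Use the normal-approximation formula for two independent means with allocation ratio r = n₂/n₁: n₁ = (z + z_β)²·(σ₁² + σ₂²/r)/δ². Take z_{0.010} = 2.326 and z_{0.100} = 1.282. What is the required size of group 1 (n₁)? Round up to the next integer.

n₁ = (z_α + z_β)² · (σ₁² + σ₂²/r) / δ²
   = (2.326 + 1.282)² · (52² + 88²/2.5) / 26²
   = 13.0177 · (2704 + 3097.6) / 676
   = 13.0177 · 5801.6 / 676
   = 111.72
Round up → n₁ = 112; n₂ = r·n₁ = 2.5 × 112 = 280.

n₁ = 112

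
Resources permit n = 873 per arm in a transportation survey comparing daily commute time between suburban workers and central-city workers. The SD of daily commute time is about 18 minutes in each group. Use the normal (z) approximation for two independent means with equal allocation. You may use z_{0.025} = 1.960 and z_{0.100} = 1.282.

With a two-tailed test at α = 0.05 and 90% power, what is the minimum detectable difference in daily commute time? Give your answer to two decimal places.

Minimum detectable difference ≈ 2.79 minutes

δ = (z_{α/2} + z_β) · √((σ₁²+σ₂²)/n)
  = (1.960 + 1.282) · √(648/873)
  = 3.242 · √0.74227
  = 3.242 · 0.8615
  = 2.7931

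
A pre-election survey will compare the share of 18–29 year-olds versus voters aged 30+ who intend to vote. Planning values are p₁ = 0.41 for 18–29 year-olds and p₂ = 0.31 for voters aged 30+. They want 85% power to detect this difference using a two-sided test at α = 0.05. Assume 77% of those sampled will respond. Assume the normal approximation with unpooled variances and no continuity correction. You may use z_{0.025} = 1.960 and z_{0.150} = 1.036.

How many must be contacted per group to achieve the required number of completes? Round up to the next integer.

n = 532 per group

n = (z_{α/2} + z_β)² · [p₁(1−p₁) + p₂(1−p₂)] / (p₁ − p₂)²
  = (1.960 + 1.036)² · (0.41·0.59 + 0.31·0.69) / (0.10)²
  = (2.996)² · (0.2419 + 0.2139) / 0.0100
  = 8.9760 · 0.4558 / 0.0100
  = 409.13
Adjust for 77% response: 409.13 / 0.77 = 531.33.
Round up → n = 532 per group.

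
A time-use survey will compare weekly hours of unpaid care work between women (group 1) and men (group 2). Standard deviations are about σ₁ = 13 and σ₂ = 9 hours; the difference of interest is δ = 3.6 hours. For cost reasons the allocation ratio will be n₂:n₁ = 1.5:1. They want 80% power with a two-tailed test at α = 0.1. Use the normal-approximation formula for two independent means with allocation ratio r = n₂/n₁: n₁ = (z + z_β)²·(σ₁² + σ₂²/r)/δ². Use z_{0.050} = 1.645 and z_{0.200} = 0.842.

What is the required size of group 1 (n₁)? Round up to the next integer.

n₁ = 107

n₁ = (z_{α/2} + z_β)² · (σ₁² + σ₂²/r) / δ²
   = (1.645 + 0.842)² · (13² + 9²/1.5) / 3.6²
   = 6.1852 · (169 + 54) / 12.96
   = 6.1852 · 223 / 12.96
   = 106.43
Round up → n₁ = 107; n₂ = r·n₁ = 1.5 × 107 = 161.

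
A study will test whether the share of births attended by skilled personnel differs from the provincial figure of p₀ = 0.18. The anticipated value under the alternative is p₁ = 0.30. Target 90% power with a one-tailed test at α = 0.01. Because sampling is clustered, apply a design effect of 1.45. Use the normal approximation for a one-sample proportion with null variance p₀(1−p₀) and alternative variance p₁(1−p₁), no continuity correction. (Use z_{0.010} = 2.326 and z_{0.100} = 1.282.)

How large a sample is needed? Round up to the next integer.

n = 221

n = [z_α·√(p₀q₀) + z_β·√(p₁q₁)]² / (p₁ − p₀)²
  = [2.326·√(0.18·0.82) + 1.282·√(0.30·0.70)]² / (0.12)²
  = [2.326·0.3842 + 1.282·0.4583]² / 0.0144
  = [1.4811]² / 0.0144
  = 152.34
Design effect: 1.45 × 152.34 = 220.89.
Round up → n = 221.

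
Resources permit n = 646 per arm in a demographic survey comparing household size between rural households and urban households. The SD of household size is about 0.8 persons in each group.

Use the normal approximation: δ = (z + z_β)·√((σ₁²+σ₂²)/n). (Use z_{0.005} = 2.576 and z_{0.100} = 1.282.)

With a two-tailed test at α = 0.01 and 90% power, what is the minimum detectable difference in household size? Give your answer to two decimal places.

Minimum detectable difference ≈ 0.17 persons

δ = (z_{α/2} + z_β) · √((σ₁²+σ₂²)/n)
  = (2.576 + 1.282) · √(1.28/646)
  = 3.858 · √0.00198
  = 3.858 · 0.0445
  = 0.1717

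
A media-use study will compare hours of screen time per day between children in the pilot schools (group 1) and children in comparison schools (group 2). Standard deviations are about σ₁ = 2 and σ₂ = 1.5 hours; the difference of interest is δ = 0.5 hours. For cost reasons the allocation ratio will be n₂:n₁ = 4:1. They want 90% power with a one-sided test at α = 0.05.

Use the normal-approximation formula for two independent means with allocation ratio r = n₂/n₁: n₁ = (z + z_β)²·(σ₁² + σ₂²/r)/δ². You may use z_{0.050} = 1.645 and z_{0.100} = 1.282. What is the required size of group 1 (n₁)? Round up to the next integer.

n₁ = 157

n₁ = (z_α + z_β)² · (σ₁² + σ₂²/r) / δ²
   = (1.645 + 1.282)² · (2² + 1.5²/4) / 0.5²
   = 8.5673 · (4 + 0.5625) / 0.25
   = 8.5673 · 4.5625 / 0.25
   = 156.35
Round up → n₁ = 157; n₂ = r·n₁ = 4 × 157 = 628.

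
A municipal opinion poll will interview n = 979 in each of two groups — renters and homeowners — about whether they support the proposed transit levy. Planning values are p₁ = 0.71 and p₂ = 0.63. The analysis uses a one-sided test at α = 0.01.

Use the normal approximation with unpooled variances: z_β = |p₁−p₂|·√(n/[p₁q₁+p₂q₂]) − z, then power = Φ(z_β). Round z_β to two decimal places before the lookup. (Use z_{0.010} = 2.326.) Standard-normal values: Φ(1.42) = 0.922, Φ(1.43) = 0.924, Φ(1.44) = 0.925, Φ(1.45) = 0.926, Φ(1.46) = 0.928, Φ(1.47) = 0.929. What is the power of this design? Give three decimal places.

z_β = |p₁−p₂|·√(n/[p₁q₁+p₂q₂]) − z_α
    = 0.08 · √(979/0.4390) − 2.326
    = 0.08 · 47.2236 − 2.326
    = 3.7779 − 2.326 = 1.4519 → 1.45
Power = Φ(1.45) = 0.926.

Power ≈ 0.926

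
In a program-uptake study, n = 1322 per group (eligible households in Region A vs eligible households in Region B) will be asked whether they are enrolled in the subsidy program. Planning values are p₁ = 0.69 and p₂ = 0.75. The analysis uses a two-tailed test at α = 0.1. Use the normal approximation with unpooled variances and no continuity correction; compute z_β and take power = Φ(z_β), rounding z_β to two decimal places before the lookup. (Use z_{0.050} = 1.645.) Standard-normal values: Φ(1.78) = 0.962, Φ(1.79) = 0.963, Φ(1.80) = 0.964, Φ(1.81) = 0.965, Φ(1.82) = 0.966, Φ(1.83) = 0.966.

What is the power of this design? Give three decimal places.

Power ≈ 0.964

z_β = |p₁−p₂|·√(n/[p₁q₁+p₂q₂]) − z_{α/2}
    = 0.06 · √(1322/0.4014) − 1.645
    = 0.06 · 57.3888 − 1.645
    = 3.4433 − 1.645 = 1.7983 → 1.80
Power = Φ(1.80) = 0.964.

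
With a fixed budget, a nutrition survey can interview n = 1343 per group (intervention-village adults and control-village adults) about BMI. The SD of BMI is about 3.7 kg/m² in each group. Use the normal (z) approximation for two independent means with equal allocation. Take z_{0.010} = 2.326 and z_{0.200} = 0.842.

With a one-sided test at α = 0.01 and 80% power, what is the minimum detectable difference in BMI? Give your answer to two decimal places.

δ = (z_α + z_β) · √((σ₁²+σ₂²)/n)
  = (2.326 + 0.842) · √(27.38/1343)
  = 3.168 · √0.02039
  = 3.168 · 0.1428
  = 0.4523

Minimum detectable difference ≈ 0.45 kg/m²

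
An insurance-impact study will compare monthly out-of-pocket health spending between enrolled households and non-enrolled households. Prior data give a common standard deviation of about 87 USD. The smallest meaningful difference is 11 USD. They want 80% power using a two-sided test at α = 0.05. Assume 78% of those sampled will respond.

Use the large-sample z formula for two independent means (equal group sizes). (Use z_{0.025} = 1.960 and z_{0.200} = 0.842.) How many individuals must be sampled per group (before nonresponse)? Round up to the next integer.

n = (z_{α/2} + z_β)² · (σ₁² + σ₂²) / δ²
  = (1.960 + 0.842)² · (2·87² = 15138) / 11²
  = 7.8512 · 15138 / 121
  = 982.24
Adjust for 78% response: 982.24 / 0.78 = 1259.29.
Round up → n = 1260 per group.

n = 1260 per group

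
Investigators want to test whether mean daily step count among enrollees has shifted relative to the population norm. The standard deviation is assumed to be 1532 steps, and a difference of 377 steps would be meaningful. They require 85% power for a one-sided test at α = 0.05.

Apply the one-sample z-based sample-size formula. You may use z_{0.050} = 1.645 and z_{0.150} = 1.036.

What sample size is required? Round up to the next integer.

n = (z_α + z_β)² · σ² / δ²
  = (1.645 + 1.036)² · 1532² / 377²
  = 7.1878 · 2347024 / 142129
  = 118.69
Round up → n = 119.

n = 119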